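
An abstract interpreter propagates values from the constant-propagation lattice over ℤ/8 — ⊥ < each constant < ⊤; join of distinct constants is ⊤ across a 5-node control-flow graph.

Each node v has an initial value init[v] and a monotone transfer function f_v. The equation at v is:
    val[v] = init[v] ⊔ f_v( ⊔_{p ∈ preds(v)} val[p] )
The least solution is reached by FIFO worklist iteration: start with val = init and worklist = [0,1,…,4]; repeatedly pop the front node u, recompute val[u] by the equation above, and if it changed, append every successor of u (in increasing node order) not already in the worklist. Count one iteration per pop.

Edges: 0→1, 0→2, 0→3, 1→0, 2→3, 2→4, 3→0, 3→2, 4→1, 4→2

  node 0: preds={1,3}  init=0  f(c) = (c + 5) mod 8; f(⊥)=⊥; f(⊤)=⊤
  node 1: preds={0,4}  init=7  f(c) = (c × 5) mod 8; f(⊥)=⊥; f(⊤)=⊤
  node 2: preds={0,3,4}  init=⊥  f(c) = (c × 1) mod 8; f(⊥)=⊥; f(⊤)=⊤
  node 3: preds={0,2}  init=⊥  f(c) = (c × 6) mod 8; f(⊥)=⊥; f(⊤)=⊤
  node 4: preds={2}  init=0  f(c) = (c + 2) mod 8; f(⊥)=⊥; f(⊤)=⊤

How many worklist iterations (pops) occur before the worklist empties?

8

Iteration log — 8 steps:
  step 1. node 0  ⊔preds=7  new=⊤  old=0  +wl: 
  step 2. node 1  ⊔preds=⊤  new=⊤  old=7  +wl: 0
  step 3. node 2  ⊔preds=⊤  new=⊤  old=⊥  +wl: 
  step 4. node 3  ⊔preds=⊤  new=⊤  old=⊥  +wl: 2
  step 5. node 4  ⊔preds=⊤  new=⊤  old=0  +wl: 1
  step 6. node 0  ⊔preds=⊤  new=⊤  stable
  step 7. node 2  ⊔preds=⊤  new=⊤  stable
  step 8. node 1  ⊔preds=⊤  new=⊤  stable

Least fixpoint reached:
  node 0: ⊤
  node 1: ⊤
  node 2: ⊤
  node 3: ⊤
  node 4: ⊤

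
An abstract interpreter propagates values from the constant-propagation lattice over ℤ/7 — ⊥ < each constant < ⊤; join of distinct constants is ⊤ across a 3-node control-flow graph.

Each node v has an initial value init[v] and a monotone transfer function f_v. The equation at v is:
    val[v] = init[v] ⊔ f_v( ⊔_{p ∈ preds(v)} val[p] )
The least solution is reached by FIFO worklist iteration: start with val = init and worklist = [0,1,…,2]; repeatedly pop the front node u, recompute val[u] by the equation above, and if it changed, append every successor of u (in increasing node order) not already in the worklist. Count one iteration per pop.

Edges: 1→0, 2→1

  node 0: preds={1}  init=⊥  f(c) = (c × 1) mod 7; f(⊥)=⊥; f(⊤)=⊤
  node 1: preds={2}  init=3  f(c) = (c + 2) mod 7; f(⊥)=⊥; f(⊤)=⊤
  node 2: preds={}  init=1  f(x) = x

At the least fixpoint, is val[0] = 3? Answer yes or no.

yes

Iteration log — 3 steps:
  step 1. node 0  ⊔preds=3  new=3  old=⊥  +wl: 
  step 2. node 1  ⊔preds=1  new=3  stable
  step 3. node 2  ⊔preds=⊥  new=1  stable

Least fixpoint reached:
  node 0: 3
  node 1: 3
  node 2: 1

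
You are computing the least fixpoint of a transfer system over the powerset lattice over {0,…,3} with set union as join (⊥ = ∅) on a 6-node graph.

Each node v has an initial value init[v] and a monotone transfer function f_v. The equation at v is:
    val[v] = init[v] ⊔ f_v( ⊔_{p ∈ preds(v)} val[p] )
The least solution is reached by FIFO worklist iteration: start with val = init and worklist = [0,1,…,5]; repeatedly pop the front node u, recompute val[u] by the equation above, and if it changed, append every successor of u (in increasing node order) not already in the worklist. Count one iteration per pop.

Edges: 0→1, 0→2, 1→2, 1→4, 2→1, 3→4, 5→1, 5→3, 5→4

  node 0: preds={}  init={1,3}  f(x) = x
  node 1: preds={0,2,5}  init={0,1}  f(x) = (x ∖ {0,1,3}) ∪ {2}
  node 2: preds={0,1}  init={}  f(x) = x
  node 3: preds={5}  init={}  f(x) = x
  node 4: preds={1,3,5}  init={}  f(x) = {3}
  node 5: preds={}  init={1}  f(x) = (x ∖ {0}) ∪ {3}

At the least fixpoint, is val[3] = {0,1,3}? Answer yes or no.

no

Trace (9 dequeues):
  [1] u=0 | in {} | out {1,3} | ==
  [2] u=1 | in {1,3} | out {0,1,2} | prev {0,1} | push {}
  [3] u=2 | in {0,1,2,3} | out {0,1,2,3} | prev {} | push {1}
  [4] u=3 | in {1} | out {1} | prev {} | push {}
  [5] u=4 | in {0,1,2} | out {3} | prev {} | push {}
  [6] u=5 | in {} | out {1,3} | prev {1} | push {3,4}
  [7] u=1 | in {0,1,2,3} | out {0,1,2} | ==
  [8] u=3 | in {1,3} | out {1,3} | prev {1} | push {}
  [9] u=4 | in {0,1,2,3} | out {3} | ==

Converged values:
  [0] {1,3}
  [1] {0,1,2}
  [2] {0,1,2,3}
  [3] {1,3}
  [4] {3}
  [5] {1,3}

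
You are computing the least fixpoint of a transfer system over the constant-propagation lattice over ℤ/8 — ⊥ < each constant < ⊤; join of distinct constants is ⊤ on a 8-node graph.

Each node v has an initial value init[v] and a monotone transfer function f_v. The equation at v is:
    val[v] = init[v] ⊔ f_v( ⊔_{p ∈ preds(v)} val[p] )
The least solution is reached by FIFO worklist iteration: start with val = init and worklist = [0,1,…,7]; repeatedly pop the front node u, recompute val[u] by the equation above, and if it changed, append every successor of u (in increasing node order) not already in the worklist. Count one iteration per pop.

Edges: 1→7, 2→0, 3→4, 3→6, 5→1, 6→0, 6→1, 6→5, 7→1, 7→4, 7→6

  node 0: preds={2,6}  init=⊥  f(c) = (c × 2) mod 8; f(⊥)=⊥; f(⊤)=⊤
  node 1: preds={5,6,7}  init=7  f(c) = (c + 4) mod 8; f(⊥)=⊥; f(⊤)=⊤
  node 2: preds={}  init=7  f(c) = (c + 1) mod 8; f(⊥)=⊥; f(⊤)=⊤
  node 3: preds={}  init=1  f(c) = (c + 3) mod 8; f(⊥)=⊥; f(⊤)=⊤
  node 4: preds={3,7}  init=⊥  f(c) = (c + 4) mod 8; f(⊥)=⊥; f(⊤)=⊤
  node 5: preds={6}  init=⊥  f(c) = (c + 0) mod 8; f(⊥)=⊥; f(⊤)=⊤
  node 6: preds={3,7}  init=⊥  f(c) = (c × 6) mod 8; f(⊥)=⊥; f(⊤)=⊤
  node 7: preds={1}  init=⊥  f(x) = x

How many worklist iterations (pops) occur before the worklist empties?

Worklist (20 pops):
  #1 pop 0: in=7 → 6 (was ⊥); enqueue []
  #2 pop 1: in=⊥ → 7 (no change)
  #3 pop 2: in=⊥ → 7 (no change)
  #4 pop 3: in=⊥ → 1 (no change)
  #5 pop 4: in=1 → 5 (was ⊥); enqueue []
  #6 pop 5: in=⊥ → ⊥ (no change)
  #7 pop 6: in=1 → 6 (was ⊥); enqueue [0,1,5]
  #8 pop 7: in=7 → 7 (was ⊥); enqueue [4,6]
  #9 pop 0: in=⊤ → ⊤ (was 6); enqueue []
  #10 pop 1: in=⊤ → ⊤ (was 7); enqueue [7]
  #11 pop 5: in=6 → 6 (was ⊥); enqueue [1]
  #12 pop 4: in=⊤ → ⊤ (was 5); enqueue []
  #13 pop 6: in=⊤ → ⊤ (was 6); enqueue [0,5]
  #14 pop 7: in=⊤ → ⊤ (was 7); enqueue [4,6]
  #15 pop 1: in=⊤ → ⊤ (no change)
  #16 pop 0: in=⊤ → ⊤ (no change)
  #17 pop 5: in=⊤ → ⊤ (was 6); enqueue [1]
  #18 pop 4: in=⊤ → ⊤ (no change)
  #19 pop 6: in=⊤ → ⊤ (no change)
  #20 pop 1: in=⊤ → ⊤ (no change)

Fixpoint:
  val[0] = ⊤
  val[1] = ⊤
  val[2] = 7
  val[3] = 1
  val[4] = ⊤
  val[5] = ⊤
  val[6] = ⊤
  val[7] = ⊤

20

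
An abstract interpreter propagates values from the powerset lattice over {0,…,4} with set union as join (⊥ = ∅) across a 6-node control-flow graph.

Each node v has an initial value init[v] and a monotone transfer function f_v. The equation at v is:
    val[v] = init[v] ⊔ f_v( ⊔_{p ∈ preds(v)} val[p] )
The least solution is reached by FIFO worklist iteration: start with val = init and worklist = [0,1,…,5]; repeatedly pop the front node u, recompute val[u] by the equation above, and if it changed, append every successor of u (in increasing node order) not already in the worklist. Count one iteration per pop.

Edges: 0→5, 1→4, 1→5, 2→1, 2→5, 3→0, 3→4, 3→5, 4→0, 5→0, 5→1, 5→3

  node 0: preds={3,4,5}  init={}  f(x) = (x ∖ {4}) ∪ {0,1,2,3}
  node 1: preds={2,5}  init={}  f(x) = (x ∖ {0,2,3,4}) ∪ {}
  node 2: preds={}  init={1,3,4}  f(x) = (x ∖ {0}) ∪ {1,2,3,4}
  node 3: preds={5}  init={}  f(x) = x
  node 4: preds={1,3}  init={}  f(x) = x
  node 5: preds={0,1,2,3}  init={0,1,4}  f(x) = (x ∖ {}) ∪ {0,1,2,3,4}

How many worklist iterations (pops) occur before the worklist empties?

Trace (13 dequeues):
  [1] u=0 | in {0,1,4} | out {0,1,2,3} | prev {} | push {}
  [2] u=1 | in {0,1,3,4} | out {1} | prev {} | push {}
  [3] u=2 | in {} | out {1,2,3,4} | prev {1,3,4} | push {1}
  [4] u=3 | in {0,1,4} | out {0,1,4} | prev {} | push {0}
  [5] u=4 | in {0,1,4} | out {0,1,4} | prev {} | push {}
  [6] u=5 | in {0,1,2,3,4} | out {0,1,2,3,4} | prev {0,1,4} | push {3}
  [7] u=1 | in {0,1,2,3,4} | out {1} | ==
  [8] u=0 | in {0,1,2,3,4} | out {0,1,2,3} | ==
  [9] u=3 | in {0,1,2,3,4} | out {0,1,2,3,4} | prev {0,1,4} | push {0,4,5}
  [10] u=0 | in {0,1,2,3,4} | out {0,1,2,3} | ==
  [11] u=4 | in {0,1,2,3,4} | out {0,1,2,3,4} | prev {0,1,4} | push {0}
  [12] u=5 | in {0,1,2,3,4} | out {0,1,2,3,4} | ==
  [13] u=0 | in {0,1,2,3,4} | out {0,1,2,3} | ==

Converged values:
  [0] {0,1,2,3}
  [1] {1}
  [2] {1,2,3,4}
  [3] {0,1,2,3,4}
  [4] {0,1,2,3,4}
  [5] {0,1,2,3,4}

13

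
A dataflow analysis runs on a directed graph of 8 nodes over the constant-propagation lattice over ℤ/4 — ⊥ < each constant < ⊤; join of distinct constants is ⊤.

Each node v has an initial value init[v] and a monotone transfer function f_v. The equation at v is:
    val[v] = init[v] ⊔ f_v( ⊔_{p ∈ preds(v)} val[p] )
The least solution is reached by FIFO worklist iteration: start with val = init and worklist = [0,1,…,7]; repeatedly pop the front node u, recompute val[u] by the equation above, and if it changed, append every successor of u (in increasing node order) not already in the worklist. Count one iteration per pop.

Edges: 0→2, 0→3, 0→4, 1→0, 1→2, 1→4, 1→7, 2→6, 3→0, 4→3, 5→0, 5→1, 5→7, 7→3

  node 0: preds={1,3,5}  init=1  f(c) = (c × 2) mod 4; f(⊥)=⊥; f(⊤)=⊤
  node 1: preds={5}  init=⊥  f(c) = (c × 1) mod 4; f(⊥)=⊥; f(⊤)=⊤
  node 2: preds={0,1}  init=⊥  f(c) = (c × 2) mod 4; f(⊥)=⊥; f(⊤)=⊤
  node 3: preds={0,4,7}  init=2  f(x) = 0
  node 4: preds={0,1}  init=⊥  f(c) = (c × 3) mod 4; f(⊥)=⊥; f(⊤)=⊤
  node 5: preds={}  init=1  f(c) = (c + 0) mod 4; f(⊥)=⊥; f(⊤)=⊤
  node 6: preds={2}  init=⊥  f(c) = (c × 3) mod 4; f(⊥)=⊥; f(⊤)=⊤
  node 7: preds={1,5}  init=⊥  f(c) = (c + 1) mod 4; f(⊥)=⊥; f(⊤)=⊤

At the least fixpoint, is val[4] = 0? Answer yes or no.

Iteration log — 10 steps:
  step 1. node 0  ⊔preds=⊤  new=⊤  old=1  +wl: 
  step 2. node 1  ⊔preds=1  new=1  old=⊥  +wl: 0
  step 3. node 2  ⊔preds=⊤  new=⊤  old=⊥  +wl: 
  step 4. node 3  ⊔preds=⊤  new=⊤  old=2  +wl: 
  step 5. node 4  ⊔preds=⊤  new=⊤  old=⊥  +wl: 3
  step 6. node 5  ⊔preds=⊥  new=1  stable
  step 7. node 6  ⊔preds=⊤  new=⊤  old=⊥  +wl: 
  step 8. node 7  ⊔preds=1  new=2  old=⊥  +wl: 
  step 9. node 0  ⊔preds=⊤  new=⊤  stable
  step 10. node 3  ⊔preds=⊤  new=⊤  stable

Least fixpoint reached:
  node 0: ⊤
  node 1: 1
  node 2: ⊤
  node 3: ⊤
  node 4: ⊤
  node 5: 1
  node 6: ⊤
  node 7: 2

no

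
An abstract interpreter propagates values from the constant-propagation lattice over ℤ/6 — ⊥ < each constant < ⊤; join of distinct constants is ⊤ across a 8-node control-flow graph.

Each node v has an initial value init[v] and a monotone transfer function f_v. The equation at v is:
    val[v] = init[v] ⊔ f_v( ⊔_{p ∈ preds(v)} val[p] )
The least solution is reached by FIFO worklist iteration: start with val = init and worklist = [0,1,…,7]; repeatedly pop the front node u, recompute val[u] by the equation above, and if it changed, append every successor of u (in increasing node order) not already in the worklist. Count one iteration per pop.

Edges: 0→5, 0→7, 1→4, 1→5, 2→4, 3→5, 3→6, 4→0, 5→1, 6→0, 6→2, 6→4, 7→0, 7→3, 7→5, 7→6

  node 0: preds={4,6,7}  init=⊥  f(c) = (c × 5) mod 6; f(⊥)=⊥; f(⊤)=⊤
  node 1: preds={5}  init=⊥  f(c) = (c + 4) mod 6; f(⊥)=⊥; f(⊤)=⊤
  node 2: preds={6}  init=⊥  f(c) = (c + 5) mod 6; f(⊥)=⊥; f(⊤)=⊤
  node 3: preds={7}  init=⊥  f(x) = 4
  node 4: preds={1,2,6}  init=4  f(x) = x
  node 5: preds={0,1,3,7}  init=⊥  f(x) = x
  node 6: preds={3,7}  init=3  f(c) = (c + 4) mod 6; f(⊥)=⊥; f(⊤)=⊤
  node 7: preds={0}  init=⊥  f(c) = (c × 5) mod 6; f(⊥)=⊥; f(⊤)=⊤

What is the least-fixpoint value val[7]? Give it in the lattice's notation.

⊤

Trace (15 dequeues):
  [1] u=0 | in ⊤ | out ⊤ | prev ⊥ | push {}
  [2] u=1 | in ⊥ | out ⊥ | ==
  [3] u=2 | in 3 | out 2 | prev ⊥ | push {}
  [4] u=3 | in ⊥ | out 4 | prev ⊥ | push {}
  [5] u=4 | in ⊤ | out ⊤ | prev 4 | push {0}
  [6] u=5 | in ⊤ | out ⊤ | prev ⊥ | push {1}
  [7] u=6 | in 4 | out ⊤ | prev 3 | push {2,4}
  [8] u=7 | in ⊤ | out ⊤ | prev ⊥ | push {3,5,6}
  [9] u=0 | in ⊤ | out ⊤ | ==
  [10] u=1 | in ⊤ | out ⊤ | prev ⊥ | push {}
  [11] u=2 | in ⊤ | out ⊤ | prev 2 | push {}
  [12] u=4 | in ⊤ | out ⊤ | ==
  [13] u=3 | in ⊤ | out 4 | ==
  [14] u=5 | in ⊤ | out ⊤ | ==
  [15] u=6 | in ⊤ | out ⊤ | ==

Converged values:
  [0] ⊤
  [1] ⊤
  [2] ⊤
  [3] 4
  [4] ⊤
  [5] ⊤
  [6] ⊤
  [7] ⊤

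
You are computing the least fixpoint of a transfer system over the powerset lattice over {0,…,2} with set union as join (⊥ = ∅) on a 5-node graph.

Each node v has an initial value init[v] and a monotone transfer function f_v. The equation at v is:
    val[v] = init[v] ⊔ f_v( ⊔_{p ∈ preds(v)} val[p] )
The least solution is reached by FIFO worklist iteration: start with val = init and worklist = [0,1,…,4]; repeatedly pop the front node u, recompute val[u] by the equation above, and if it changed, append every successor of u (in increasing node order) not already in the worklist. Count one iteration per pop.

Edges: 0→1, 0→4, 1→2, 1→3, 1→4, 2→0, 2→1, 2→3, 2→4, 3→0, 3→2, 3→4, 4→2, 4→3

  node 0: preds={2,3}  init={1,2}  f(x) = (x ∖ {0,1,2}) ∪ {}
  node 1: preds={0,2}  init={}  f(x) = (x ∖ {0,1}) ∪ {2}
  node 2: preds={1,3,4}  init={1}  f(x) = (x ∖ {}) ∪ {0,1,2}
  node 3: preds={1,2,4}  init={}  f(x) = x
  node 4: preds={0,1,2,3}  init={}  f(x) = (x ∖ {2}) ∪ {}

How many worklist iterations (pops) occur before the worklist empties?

Worklist (9 pops):
  #1 pop 0: in={1} → {1,2} (no change)
  #2 pop 1: in={1,2} → {2} (was {}); enqueue []
  #3 pop 2: in={2} → {0,1,2} (was {1}); enqueue [0,1]
  #4 pop 3: in={0,1,2} → {0,1,2} (was {}); enqueue [2]
  #5 pop 4: in={0,1,2} → {0,1} (was {}); enqueue [3]
  #6 pop 0: in={0,1,2} → {1,2} (no change)
  #7 pop 1: in={0,1,2} → {2} (no change)
  #8 pop 2: in={0,1,2} → {0,1,2} (no change)
  #9 pop 3: in={0,1,2} → {0,1,2} (no change)

Fixpoint:
  val[0] = {1,2}
  val[1] = {2}
  val[2] = {0,1,2}
  val[3] = {0,1,2}
  val[4] = {0,1}

9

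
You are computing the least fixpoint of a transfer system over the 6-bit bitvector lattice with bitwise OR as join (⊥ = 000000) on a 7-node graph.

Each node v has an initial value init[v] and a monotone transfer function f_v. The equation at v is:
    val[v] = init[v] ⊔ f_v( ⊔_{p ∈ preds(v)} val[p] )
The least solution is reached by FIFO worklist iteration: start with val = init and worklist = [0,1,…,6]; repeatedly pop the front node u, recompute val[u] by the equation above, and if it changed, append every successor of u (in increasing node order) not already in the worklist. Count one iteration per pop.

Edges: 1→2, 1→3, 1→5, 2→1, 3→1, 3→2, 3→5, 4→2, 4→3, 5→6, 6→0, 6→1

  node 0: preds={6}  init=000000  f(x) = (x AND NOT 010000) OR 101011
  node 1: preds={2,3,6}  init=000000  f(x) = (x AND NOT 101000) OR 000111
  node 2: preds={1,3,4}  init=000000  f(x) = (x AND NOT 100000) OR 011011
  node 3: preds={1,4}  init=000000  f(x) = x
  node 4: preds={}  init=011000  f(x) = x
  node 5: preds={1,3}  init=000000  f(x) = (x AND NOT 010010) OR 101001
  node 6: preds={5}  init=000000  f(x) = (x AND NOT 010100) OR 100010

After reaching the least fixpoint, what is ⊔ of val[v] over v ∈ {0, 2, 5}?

Iteration log — 12 steps:
  step 1. node 0  ⊔preds=000000  new=101011  old=000000  +wl: 
  step 2. node 1  ⊔preds=000000  new=000111  old=000000  +wl: 
  step 3. node 2  ⊔preds=011111  new=011111  old=000000  +wl: 1
  step 4. node 3  ⊔preds=011111  new=011111  old=000000  +wl: 2
  step 5. node 4  ⊔preds=000000  new=011000  stable
  step 6. node 5  ⊔preds=011111  new=101101  old=000000  +wl: 
  step 7. node 6  ⊔preds=101101  new=101011  old=000000  +wl: 0
  step 8. node 1  ⊔preds=111111  new=010111  old=000111  +wl: 3,5
  step 9. node 2  ⊔preds=011111  new=011111  stable
  step 10. node 0  ⊔preds=101011  new=101011  stable
  step 11. node 3  ⊔preds=011111  new=011111  stable
  step 12. node 5  ⊔preds=011111  new=101101  stable

Least fixpoint reached:
  node 0: 101011
  node 1: 010111
  node 2: 011111
  node 3: 011111
  node 4: 011000
  node 5: 101101
  node 6: 101011

111111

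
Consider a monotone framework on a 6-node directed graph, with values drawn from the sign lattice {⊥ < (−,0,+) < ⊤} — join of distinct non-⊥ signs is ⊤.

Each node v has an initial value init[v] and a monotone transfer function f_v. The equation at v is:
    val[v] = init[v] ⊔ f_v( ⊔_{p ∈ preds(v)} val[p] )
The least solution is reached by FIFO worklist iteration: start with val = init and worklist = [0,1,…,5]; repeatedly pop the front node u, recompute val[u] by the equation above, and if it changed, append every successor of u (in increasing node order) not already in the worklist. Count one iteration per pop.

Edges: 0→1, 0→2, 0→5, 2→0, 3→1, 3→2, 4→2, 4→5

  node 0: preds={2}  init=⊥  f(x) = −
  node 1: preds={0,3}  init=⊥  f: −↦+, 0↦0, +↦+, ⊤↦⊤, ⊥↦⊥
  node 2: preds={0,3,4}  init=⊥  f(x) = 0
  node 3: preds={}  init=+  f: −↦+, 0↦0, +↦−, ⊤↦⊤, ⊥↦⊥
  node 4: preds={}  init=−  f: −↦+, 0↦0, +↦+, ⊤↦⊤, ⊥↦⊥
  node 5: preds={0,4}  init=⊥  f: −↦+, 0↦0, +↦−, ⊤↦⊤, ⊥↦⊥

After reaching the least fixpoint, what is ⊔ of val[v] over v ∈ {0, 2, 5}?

⊤

Trace (7 dequeues):
  [1] u=0 | in ⊥ | out − | prev ⊥ | push {}
  [2] u=1 | in ⊤ | out ⊤ | prev ⊥ | push {}
  [3] u=2 | in ⊤ | out 0 | prev ⊥ | push {0}
  [4] u=3 | in ⊥ | out + | ==
  [5] u=4 | in ⊥ | out − | ==
  [6] u=5 | in − | out + | prev ⊥ | push {}
  [7] u=0 | in 0 | out − | ==

Converged values:
  [0] −
  [1] ⊤
  [2] 0
  [3] +
  [4] −
  [5] +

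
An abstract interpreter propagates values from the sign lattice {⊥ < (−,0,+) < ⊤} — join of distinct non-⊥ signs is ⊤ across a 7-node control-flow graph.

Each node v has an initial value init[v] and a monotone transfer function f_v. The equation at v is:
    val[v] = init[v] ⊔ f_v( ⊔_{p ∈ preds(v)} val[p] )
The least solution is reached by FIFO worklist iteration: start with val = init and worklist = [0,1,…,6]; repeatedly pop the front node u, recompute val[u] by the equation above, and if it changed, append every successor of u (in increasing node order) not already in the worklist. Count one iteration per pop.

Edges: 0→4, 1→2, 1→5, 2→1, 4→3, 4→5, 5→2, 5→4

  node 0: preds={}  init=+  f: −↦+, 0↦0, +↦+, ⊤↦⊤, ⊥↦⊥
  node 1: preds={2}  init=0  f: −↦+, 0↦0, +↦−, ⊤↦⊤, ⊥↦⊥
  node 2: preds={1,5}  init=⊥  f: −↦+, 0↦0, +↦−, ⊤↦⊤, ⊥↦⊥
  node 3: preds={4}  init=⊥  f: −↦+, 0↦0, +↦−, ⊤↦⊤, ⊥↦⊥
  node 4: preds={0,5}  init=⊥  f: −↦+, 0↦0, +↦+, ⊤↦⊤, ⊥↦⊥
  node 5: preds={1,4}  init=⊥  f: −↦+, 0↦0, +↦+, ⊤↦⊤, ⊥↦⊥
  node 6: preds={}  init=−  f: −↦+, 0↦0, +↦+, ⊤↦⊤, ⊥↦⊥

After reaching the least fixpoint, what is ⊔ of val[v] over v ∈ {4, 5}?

Trace (15 dequeues):
  [1] u=0 | in ⊥ | out + | ==
  [2] u=1 | in ⊥ | out 0 | ==
  [3] u=2 | in 0 | out 0 | prev ⊥ | push {1}
  [4] u=3 | in ⊥ | out ⊥ | ==
  [5] u=4 | in + | out + | prev ⊥ | push {3}
  [6] u=5 | in ⊤ | out ⊤ | prev ⊥ | push {2,4}
  [7] u=6 | in ⊥ | out − | ==
  [8] u=1 | in 0 | out 0 | ==
  [9] u=3 | in + | out − | prev ⊥ | push {}
  [10] u=2 | in ⊤ | out ⊤ | prev 0 | push {1}
  [11] u=4 | in ⊤ | out ⊤ | prev + | push {3,5}
  [12] u=1 | in ⊤ | out ⊤ | prev 0 | push {2}
  [13] u=3 | in ⊤ | out ⊤ | prev − | push {}
  [14] u=5 | in ⊤ | out ⊤ | ==
  [15] u=2 | in ⊤ | out ⊤ | ==

Converged values:
  [0] +
  [1] ⊤
  [2] ⊤
  [3] ⊤
  [4] ⊤
  [5] ⊤
  [6] −

⊤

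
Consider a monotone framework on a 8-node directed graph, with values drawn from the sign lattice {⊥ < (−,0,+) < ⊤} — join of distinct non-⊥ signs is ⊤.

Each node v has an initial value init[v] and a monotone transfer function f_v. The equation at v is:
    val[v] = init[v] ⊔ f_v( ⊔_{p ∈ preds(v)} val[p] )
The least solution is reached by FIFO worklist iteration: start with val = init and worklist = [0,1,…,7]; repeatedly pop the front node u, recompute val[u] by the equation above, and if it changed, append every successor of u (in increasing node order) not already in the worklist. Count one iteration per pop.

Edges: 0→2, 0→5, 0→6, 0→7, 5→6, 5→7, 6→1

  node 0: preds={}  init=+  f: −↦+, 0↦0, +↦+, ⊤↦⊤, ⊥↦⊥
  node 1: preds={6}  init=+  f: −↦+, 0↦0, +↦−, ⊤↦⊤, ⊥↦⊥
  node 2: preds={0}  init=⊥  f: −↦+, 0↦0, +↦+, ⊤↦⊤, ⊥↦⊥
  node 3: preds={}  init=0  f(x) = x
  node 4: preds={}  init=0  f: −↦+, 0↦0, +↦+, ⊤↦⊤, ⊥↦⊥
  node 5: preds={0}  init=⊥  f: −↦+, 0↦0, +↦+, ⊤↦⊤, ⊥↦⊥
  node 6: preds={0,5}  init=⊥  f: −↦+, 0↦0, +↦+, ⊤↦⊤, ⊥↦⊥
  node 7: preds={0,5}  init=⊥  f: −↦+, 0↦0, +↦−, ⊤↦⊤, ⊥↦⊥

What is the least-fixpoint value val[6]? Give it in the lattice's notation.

+

Iteration log — 9 steps:
  step 1. node 0  ⊔preds=⊥  new=+  stable
  step 2. node 1  ⊔preds=⊥  new=+  stable
  step 3. node 2  ⊔preds=+  new=+  old=⊥  +wl: 
  step 4. node 3  ⊔preds=⊥  new=0  stable
  step 5. node 4  ⊔preds=⊥  new=0  stable
  step 6. node 5  ⊔preds=+  new=+  old=⊥  +wl: 
  step 7. node 6  ⊔preds=+  new=+  old=⊥  +wl: 1
  step 8. node 7  ⊔preds=+  new=−  old=⊥  +wl: 
  step 9. node 1  ⊔preds=+  new=⊤  old=+  +wl: 

Least fixpoint reached:
  node 0: +
  node 1: ⊤
  node 2: +
  node 3: 0
  node 4: 0
  node 5: +
  node 6: +
  node 7: −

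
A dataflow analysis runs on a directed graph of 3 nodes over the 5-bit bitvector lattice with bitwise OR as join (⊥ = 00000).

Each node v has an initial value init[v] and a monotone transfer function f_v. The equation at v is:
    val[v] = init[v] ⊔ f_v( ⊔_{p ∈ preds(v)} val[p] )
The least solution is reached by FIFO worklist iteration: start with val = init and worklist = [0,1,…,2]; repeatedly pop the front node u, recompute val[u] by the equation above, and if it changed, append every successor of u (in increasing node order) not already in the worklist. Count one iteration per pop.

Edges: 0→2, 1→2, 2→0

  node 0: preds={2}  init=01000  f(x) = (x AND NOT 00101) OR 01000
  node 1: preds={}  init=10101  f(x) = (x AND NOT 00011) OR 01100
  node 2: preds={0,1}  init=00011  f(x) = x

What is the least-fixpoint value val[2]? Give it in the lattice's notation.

Worklist (5 pops):
  #1 pop 0: in=00011 → 01010 (was 01000); enqueue []
  #2 pop 1: in=00000 → 11101 (was 10101); enqueue []
  #3 pop 2: in=11111 → 11111 (was 00011); enqueue [0]
  #4 pop 0: in=11111 → 11010 (was 01010); enqueue [2]
  #5 pop 2: in=11111 → 11111 (no change)

Fixpoint:
  val[0] = 11010
  val[1] = 11101
  val[2] = 11111

11111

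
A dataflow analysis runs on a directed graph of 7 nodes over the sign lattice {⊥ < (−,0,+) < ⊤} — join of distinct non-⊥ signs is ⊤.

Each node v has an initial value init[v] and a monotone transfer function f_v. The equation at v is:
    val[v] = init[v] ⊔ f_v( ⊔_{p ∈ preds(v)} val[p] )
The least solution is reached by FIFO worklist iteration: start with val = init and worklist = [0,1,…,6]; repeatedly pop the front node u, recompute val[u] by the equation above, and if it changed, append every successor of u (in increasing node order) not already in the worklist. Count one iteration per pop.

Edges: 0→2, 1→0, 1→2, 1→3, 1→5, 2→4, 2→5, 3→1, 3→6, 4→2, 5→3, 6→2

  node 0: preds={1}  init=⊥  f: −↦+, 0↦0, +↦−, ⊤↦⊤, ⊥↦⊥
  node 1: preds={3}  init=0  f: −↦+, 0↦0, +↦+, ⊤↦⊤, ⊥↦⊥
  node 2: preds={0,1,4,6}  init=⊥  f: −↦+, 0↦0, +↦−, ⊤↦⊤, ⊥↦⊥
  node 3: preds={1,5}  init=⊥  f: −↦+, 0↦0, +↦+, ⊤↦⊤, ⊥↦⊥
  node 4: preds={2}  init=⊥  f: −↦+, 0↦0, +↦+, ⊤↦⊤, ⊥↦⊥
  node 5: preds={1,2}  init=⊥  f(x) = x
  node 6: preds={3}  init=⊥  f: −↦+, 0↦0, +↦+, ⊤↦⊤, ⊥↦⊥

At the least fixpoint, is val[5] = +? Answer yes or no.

no

Iteration log — 10 steps:
  step 1. node 0  ⊔preds=0  new=0  old=⊥  +wl: 
  step 2. node 1  ⊔preds=⊥  new=0  stable
  step 3. node 2  ⊔preds=0  new=0  old=⊥  +wl: 
  step 4. node 3  ⊔preds=0  new=0  old=⊥  +wl: 1
  step 5. node 4  ⊔preds=0  new=0  old=⊥  +wl: 2
  step 6. node 5  ⊔preds=0  new=0  old=⊥  +wl: 3
  step 7. node 6  ⊔preds=0  new=0  old=⊥  +wl: 
  step 8. node 1  ⊔preds=0  new=0  stable
  step 9. node 2  ⊔preds=0  new=0  stable
  step 10. node 3  ⊔preds=0  new=0  stable

Least fixpoint reached:
  node 0: 0
  node 1: 0
  node 2: 0
  node 3: 0
  node 4: 0
  node 5: 0
  node 6: 0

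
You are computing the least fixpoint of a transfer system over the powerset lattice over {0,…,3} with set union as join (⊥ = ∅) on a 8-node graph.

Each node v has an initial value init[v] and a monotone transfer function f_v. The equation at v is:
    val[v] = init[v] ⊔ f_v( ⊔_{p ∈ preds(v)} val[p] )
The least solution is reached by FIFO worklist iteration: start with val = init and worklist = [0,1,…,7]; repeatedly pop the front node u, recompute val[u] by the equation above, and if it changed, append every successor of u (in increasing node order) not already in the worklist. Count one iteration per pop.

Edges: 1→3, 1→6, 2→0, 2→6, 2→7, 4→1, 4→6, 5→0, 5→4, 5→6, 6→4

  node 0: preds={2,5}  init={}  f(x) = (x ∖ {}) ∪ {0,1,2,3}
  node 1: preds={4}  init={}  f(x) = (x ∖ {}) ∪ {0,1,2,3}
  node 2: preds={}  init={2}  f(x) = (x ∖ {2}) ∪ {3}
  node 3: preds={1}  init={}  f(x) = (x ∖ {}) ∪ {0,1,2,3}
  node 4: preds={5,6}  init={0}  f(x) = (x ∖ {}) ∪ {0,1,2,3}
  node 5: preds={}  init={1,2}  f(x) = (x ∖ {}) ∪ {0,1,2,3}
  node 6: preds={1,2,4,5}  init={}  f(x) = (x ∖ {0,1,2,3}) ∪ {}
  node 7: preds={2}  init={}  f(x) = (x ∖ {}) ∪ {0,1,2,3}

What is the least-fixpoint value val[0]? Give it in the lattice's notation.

{0,1,2,3}

Trace (11 dequeues):
  [1] u=0 | in {1,2} | out {0,1,2,3} | prev {} | push {}
  [2] u=1 | in {0} | out {0,1,2,3} | prev {} | push {}
  [3] u=2 | in {} | out {2,3} | prev {2} | push {0}
  [4] u=3 | in {0,1,2,3} | out {0,1,2,3} | prev {} | push {}
  [5] u=4 | in {1,2} | out {0,1,2,3} | prev {0} | push {1}
  [6] u=5 | in {} | out {0,1,2,3} | prev {1,2} | push {4}
  [7] u=6 | in {0,1,2,3} | out {} | ==
  [8] u=7 | in {2,3} | out {0,1,2,3} | prev {} | push {}
  [9] u=0 | in {0,1,2,3} | out {0,1,2,3} | ==
  [10] u=1 | in {0,1,2,3} | out {0,1,2,3} | ==
  [11] u=4 | in {0,1,2,3} | out {0,1,2,3} | ==

Converged values:
  [0] {0,1,2,3}
  [1] {0,1,2,3}
  [2] {2,3}
  [3] {0,1,2,3}
  [4] {0,1,2,3}
  [5] {0,1,2,3}
  [6] {}
  [7] {0,1,2,3}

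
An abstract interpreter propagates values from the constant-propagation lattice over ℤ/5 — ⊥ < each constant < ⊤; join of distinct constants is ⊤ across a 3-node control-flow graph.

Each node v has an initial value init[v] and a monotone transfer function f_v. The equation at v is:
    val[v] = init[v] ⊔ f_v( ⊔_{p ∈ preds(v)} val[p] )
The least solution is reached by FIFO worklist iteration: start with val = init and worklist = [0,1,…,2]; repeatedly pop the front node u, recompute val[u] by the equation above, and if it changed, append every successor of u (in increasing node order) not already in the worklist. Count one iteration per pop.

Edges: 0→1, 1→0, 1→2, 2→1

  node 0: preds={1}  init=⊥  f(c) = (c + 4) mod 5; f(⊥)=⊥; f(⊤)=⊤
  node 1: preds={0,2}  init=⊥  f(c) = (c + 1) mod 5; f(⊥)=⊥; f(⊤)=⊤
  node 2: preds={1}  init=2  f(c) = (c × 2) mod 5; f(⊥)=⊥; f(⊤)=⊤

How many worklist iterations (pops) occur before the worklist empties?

8

Iteration log — 8 steps:
  step 1. node 0  ⊔preds=⊥  new=⊥  stable
  step 2. node 1  ⊔preds=2  new=3  old=⊥  +wl: 0
  step 3. node 2  ⊔preds=3  new=⊤  old=2  +wl: 1
  step 4. node 0  ⊔preds=3  new=2  old=⊥  +wl: 
  step 5. node 1  ⊔preds=⊤  new=⊤  old=3  +wl: 0,2
  step 6. node 0  ⊔preds=⊤  new=⊤  old=2  +wl: 1
  step 7. node 2  ⊔preds=⊤  new=⊤  stable
  step 8. node 1  ⊔preds=⊤  new=⊤  stable

Least fixpoint reached:
  node 0: ⊤
  node 1: ⊤
  node 2: ⊤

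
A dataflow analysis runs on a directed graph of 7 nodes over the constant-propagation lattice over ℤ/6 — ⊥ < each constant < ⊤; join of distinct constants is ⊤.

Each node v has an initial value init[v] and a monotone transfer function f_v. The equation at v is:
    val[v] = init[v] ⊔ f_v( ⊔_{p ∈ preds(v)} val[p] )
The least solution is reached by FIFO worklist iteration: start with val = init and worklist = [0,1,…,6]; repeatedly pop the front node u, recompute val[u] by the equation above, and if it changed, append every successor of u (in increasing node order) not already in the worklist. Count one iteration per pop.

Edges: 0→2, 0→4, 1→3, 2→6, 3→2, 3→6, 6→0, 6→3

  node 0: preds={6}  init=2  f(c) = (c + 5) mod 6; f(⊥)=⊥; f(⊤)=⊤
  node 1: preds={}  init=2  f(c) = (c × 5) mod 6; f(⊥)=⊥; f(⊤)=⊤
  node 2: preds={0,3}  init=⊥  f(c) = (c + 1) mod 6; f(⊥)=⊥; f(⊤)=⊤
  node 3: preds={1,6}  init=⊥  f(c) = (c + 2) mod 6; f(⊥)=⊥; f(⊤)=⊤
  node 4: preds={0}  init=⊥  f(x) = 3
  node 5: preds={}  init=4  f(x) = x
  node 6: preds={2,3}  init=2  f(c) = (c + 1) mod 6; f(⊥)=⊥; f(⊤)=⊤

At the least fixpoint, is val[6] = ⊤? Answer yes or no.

yes

Iteration log — 12 steps:
  step 1. node 0  ⊔preds=2  new=⊤  old=2  +wl: 
  step 2. node 1  ⊔preds=⊥  new=2  stable
  step 3. node 2  ⊔preds=⊤  new=⊤  old=⊥  +wl: 
  step 4. node 3  ⊔preds=2  new=4  old=⊥  +wl: 2
  step 5. node 4  ⊔preds=⊤  new=3  old=⊥  +wl: 
  step 6. node 5  ⊔preds=⊥  new=4  stable
  step 7. node 6  ⊔preds=⊤  new=⊤  old=2  +wl: 0,3
  step 8. node 2  ⊔preds=⊤  new=⊤  stable
  step 9. node 0  ⊔preds=⊤  new=⊤  stable
  step 10. node 3  ⊔preds=⊤  new=⊤  old=4  +wl: 2,6
  step 11. node 2  ⊔preds=⊤  new=⊤  stable
  step 12. node 6  ⊔preds=⊤  new=⊤  stable

Least fixpoint reached:
  node 0: ⊤
  node 1: 2
  node 2: ⊤
  node 3: ⊤
  node 4: 3
  node 5: 4
  node 6: ⊤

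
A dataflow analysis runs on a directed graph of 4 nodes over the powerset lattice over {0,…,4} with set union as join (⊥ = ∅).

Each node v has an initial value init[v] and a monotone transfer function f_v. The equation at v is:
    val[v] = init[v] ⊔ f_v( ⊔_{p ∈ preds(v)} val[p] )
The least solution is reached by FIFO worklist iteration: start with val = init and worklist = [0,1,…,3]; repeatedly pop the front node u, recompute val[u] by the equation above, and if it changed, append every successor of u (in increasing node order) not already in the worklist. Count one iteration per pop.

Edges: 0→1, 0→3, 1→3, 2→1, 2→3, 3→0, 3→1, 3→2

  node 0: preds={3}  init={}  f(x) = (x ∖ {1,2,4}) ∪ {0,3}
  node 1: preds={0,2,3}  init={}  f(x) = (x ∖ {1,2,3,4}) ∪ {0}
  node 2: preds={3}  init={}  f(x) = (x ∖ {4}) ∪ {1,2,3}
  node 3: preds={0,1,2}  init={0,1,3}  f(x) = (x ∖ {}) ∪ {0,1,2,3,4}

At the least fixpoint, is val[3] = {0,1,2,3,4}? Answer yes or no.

yes

Iteration log — 7 steps:
  step 1. node 0  ⊔preds={0,1,3}  new={0,3}  old={}  +wl: 
  step 2. node 1  ⊔preds={0,1,3}  new={0}  old={}  +wl: 
  step 3. node 2  ⊔preds={0,1,3}  new={0,1,2,3}  old={}  +wl: 1
  step 4. node 3  ⊔preds={0,1,2,3}  new={0,1,2,3,4}  old={0,1,3}  +wl: 0,2
  step 5. node 1  ⊔preds={0,1,2,3,4}  new={0}  stable
  step 6. node 0  ⊔preds={0,1,2,3,4}  new={0,3}  stable
  step 7. node 2  ⊔preds={0,1,2,3,4}  new={0,1,2,3}  stable

Least fixpoint reached:
  node 0: {0,3}
  node 1: {0}
  node 2: {0,1,2,3}
  node 3: {0,1,2,3,4}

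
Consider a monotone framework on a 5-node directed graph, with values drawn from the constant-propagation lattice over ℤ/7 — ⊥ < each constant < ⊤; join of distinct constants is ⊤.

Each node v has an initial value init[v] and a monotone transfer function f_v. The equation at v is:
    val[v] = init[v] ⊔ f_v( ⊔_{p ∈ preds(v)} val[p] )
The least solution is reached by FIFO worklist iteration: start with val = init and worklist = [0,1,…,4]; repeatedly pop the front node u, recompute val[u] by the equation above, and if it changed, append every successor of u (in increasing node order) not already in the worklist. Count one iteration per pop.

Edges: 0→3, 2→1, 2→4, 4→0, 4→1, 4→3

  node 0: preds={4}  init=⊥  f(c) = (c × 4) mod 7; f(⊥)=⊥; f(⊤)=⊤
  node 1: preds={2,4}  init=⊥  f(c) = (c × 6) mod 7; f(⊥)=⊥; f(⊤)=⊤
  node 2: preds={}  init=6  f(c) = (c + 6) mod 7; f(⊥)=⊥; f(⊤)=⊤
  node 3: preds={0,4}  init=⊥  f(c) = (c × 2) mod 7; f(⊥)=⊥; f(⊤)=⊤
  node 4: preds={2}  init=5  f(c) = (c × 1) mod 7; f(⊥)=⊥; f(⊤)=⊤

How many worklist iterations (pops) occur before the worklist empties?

8

Iteration log — 8 steps:
  step 1. node 0  ⊔preds=5  new=6  old=⊥  +wl: 
  step 2. node 1  ⊔preds=⊤  new=⊤  old=⊥  +wl: 
  step 3. node 2  ⊔preds=⊥  new=6  stable
  step 4. node 3  ⊔preds=⊤  new=⊤  old=⊥  +wl: 
  step 5. node 4  ⊔preds=6  new=⊤  old=5  +wl: 0,1,3
  step 6. node 0  ⊔preds=⊤  new=⊤  old=6  +wl: 
  step 7. node 1  ⊔preds=⊤  new=⊤  stable
  step 8. node 3  ⊔preds=⊤  new=⊤  stable

Least fixpoint reached:
  node 0: ⊤
  node 1: ⊤
  node 2: 6
  node 3: ⊤
  node 4: ⊤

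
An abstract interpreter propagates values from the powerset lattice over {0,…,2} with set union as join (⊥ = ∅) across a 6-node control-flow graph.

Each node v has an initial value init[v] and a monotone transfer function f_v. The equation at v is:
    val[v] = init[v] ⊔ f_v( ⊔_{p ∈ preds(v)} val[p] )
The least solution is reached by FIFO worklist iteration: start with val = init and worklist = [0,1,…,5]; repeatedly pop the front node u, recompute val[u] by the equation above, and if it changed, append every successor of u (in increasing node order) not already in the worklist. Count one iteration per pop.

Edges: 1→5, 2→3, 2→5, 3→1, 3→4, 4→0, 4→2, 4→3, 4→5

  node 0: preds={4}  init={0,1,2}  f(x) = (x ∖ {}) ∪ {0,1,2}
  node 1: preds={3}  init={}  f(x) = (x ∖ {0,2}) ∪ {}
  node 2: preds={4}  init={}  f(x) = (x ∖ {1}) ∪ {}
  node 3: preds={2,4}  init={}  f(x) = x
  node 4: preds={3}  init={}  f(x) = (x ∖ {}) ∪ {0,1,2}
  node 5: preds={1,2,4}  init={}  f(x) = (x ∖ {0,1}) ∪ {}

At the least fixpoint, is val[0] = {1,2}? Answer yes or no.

Trace (13 dequeues):
  [1] u=0 | in {} | out {0,1,2} | ==
  [2] u=1 | in {} | out {} | ==
  [3] u=2 | in {} | out {} | ==
  [4] u=3 | in {} | out {} | ==
  [5] u=4 | in {} | out {0,1,2} | prev {} | push {0,2,3}
  [6] u=5 | in {0,1,2} | out {2} | prev {} | push {}
  [7] u=0 | in {0,1,2} | out {0,1,2} | ==
  [8] u=2 | in {0,1,2} | out {0,2} | prev {} | push {5}
  [9] u=3 | in {0,1,2} | out {0,1,2} | prev {} | push {1,4}
  [10] u=5 | in {0,1,2} | out {2} | ==
  [11] u=1 | in {0,1,2} | out {1} | prev {} | push {5}
  [12] u=4 | in {0,1,2} | out {0,1,2} | ==
  [13] u=5 | in {0,1,2} | out {2} | ==

Converged values:
  [0] {0,1,2}
  [1] {1}
  [2] {0,2}
  [3] {0,1,2}
  [4] {0,1,2}
  [5] {2}

no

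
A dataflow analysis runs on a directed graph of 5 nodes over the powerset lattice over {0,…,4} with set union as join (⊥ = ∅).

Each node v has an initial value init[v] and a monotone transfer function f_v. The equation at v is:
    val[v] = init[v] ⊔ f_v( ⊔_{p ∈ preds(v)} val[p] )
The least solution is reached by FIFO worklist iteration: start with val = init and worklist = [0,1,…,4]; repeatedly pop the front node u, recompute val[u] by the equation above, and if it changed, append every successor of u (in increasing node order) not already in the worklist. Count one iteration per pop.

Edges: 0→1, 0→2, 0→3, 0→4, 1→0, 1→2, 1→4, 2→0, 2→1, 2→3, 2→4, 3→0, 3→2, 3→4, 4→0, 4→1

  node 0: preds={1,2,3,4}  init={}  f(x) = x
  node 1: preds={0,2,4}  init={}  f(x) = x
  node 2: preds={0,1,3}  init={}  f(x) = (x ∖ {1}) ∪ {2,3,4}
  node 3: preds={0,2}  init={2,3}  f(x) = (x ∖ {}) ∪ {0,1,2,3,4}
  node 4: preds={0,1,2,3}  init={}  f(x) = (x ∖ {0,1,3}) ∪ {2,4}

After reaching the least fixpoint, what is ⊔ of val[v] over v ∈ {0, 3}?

Worklist (12 pops):
  #1 pop 0: in={2,3} → {2,3} (was {}); enqueue []
  #2 pop 1: in={2,3} → {2,3} (was {}); enqueue [0]
  #3 pop 2: in={2,3} → {2,3,4} (was {}); enqueue [1]
  #4 pop 3: in={2,3,4} → {0,1,2,3,4} (was {2,3}); enqueue [2]
  #5 pop 4: in={0,1,2,3,4} → {2,4} (was {}); enqueue []
  #6 pop 0: in={0,1,2,3,4} → {0,1,2,3,4} (was {2,3}); enqueue [3,4]
  #7 pop 1: in={0,1,2,3,4} → {0,1,2,3,4} (was {2,3}); enqueue [0]
  #8 pop 2: in={0,1,2,3,4} → {0,2,3,4} (was {2,3,4}); enqueue [1]
  #9 pop 3: in={0,1,2,3,4} → {0,1,2,3,4} (no change)
  #10 pop 4: in={0,1,2,3,4} → {2,4} (no change)
  #11 pop 0: in={0,1,2,3,4} → {0,1,2,3,4} (no change)
  #12 pop 1: in={0,1,2,3,4} → {0,1,2,3,4} (no change)

Fixpoint:
  val[0] = {0,1,2,3,4}
  val[1] = {0,1,2,3,4}
  val[2] = {0,2,3,4}
  val[3] = {0,1,2,3,4}
  val[4] = {2,4}

{0,1,2,3,4}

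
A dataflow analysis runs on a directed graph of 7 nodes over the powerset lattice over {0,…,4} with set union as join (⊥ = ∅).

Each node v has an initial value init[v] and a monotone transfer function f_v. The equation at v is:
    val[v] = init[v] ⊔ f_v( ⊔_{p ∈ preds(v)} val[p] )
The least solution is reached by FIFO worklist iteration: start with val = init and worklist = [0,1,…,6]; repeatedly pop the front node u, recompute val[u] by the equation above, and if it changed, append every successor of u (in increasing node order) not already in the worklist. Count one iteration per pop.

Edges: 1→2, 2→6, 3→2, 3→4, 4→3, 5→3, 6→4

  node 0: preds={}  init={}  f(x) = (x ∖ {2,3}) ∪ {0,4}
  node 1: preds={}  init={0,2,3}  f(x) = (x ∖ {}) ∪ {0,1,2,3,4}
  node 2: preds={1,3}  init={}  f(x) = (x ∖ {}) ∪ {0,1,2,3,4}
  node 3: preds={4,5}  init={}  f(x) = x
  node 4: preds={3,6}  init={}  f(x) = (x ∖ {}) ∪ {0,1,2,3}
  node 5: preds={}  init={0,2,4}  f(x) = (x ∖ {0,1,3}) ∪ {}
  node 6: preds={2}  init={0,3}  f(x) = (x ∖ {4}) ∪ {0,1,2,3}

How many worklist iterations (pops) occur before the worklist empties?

Worklist (11 pops):
  #1 pop 0: in={} → {0,4} (was {}); enqueue []
  #2 pop 1: in={} → {0,1,2,3,4} (was {0,2,3}); enqueue []
  #3 pop 2: in={0,1,2,3,4} → {0,1,2,3,4} (was {}); enqueue []
  #4 pop 3: in={0,2,4} → {0,2,4} (was {}); enqueue [2]
  #5 pop 4: in={0,2,3,4} → {0,1,2,3,4} (was {}); enqueue [3]
  #6 pop 5: in={} → {0,2,4} (no change)
  #7 pop 6: in={0,1,2,3,4} → {0,1,2,3} (was {0,3}); enqueue [4]
  #8 pop 2: in={0,1,2,3,4} → {0,1,2,3,4} (no change)
  #9 pop 3: in={0,1,2,3,4} → {0,1,2,3,4} (was {0,2,4}); enqueue [2]
  #10 pop 4: in={0,1,2,3,4} → {0,1,2,3,4} (no change)
  #11 pop 2: in={0,1,2,3,4} → {0,1,2,3,4} (no change)

Fixpoint:
  val[0] = {0,4}
  val[1] = {0,1,2,3,4}
  val[2] = {0,1,2,3,4}
  val[3] = {0,1,2,3,4}
  val[4] = {0,1,2,3,4}
  val[5] = {0,2,4}
  val[6] = {0,1,2,3}

11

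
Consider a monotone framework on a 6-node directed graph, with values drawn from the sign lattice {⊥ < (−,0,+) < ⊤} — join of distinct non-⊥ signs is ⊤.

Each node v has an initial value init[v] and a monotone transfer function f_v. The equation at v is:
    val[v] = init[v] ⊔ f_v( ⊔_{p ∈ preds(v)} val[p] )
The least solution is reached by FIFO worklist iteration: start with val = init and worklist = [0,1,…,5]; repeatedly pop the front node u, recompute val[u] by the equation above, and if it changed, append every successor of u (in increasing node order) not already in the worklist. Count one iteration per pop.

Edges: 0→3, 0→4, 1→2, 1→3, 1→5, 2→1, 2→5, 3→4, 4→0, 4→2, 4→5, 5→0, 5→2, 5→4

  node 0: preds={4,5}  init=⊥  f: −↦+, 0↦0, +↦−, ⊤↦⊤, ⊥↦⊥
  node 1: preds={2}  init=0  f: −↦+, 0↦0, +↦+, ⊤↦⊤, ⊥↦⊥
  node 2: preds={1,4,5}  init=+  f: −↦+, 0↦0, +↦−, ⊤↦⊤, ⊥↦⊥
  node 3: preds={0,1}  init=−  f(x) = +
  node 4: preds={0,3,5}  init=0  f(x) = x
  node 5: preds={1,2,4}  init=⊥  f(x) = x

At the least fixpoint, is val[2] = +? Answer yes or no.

Trace (11 dequeues):
  [1] u=0 | in 0 | out 0 | prev ⊥ | push {}
  [2] u=1 | in + | out ⊤ | prev 0 | push {}
  [3] u=2 | in ⊤ | out ⊤ | prev + | push {1}
  [4] u=3 | in ⊤ | out ⊤ | prev − | push {}
  [5] u=4 | in ⊤ | out ⊤ | prev 0 | push {0,2}
  [6] u=5 | in ⊤ | out ⊤ | prev ⊥ | push {4}
  [7] u=1 | in ⊤ | out ⊤ | ==
  [8] u=0 | in ⊤ | out ⊤ | prev 0 | push {3}
  [9] u=2 | in ⊤ | out ⊤ | ==
  [10] u=4 | in ⊤ | out ⊤ | ==
  [11] u=3 | in ⊤ | out ⊤ | ==

Converged values:
  [0] ⊤
  [1] ⊤
  [2] ⊤
  [3] ⊤
  [4] ⊤
  [5] ⊤

no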